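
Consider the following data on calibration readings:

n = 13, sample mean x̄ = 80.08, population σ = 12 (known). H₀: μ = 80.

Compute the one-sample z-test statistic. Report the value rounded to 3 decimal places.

test statistic = 0.024

SE = σ/√n = 12/√13 = 3.3282
z = (x̄−μ₀)/SE = (80.08−80)/3.3282 = 0.0240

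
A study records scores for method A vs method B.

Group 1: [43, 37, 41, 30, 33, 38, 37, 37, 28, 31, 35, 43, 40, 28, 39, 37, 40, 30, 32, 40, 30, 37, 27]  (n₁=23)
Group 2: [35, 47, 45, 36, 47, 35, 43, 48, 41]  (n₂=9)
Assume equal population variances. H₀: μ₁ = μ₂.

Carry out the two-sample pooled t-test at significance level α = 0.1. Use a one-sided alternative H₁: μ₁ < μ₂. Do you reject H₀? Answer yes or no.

reject H₀: yes

x̄₁=35.348, s₁=4.987, n₁=23
x̄₂=41.889, s₂=5.372, n₂=9
s_p² = [22·4.987² + 8·5.372²]/30 = 25.9369
SE = √(s_p²·(1/23+1/9)) = 2.0024
t = (35.348−41.889)/2.0024 = -3.2666
df = 30
p-value (one-sided, H₁ less) = 0.00136
At α=0.1: p < α → reject H₀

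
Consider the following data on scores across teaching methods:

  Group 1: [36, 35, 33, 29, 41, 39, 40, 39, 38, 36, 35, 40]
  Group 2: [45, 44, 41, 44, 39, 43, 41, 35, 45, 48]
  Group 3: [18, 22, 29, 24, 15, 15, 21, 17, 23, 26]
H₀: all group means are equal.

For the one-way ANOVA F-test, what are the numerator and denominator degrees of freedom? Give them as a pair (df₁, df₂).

degrees of freedom = [2, 29]

k = 3 groups, N = 32 total
df = (k−1, N−k) = (3−1, 32−3) = (2, 29)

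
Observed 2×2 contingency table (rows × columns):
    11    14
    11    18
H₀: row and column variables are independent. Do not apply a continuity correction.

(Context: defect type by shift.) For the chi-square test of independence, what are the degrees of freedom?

df = (r−1)(c−1) = (2−1)·(2−1) = 1

degrees of freedom = 1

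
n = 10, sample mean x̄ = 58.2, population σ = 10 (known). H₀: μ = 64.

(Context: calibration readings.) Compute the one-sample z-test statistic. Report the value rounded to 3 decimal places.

test statistic = -1.834

SE = σ/√n = 10/√10 = 3.1623
z = (x̄−μ₀)/SE = (58.2−64)/3.1623 = -1.8341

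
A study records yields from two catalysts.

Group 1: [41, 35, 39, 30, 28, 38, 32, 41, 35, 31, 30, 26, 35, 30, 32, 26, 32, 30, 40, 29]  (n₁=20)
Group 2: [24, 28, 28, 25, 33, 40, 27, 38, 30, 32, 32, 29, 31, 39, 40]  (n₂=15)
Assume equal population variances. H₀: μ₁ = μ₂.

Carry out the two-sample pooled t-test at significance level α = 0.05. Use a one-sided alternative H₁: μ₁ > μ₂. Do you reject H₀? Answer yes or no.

x̄₁=33.000, s₁=4.768, n₁=20
x̄₂=31.733, s₂=5.325, n₂=15
s_p² = [19·4.768² + 14·5.325²]/33 = 25.1192
SE = √(s_p²·(1/20+1/15)) = 1.7119
t = (33.000−31.733)/1.7119 = 0.7399
df = 33
p-value (one-sided, H₁ greater) = 0.23229
At α=0.05: p ≥ α → fail to reject H₀

reject H₀: no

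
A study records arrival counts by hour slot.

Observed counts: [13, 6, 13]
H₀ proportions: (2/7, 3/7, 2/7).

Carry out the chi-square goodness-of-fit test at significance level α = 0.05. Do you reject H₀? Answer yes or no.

n = 32; E_i = n·p_i = [9.14, 13.71, 9.14]
χ² = (13−9.14)²/9.14 + (6−13.71)²/13.71 + (13−9.14)²/9.14 = 7.5938
df = 2
p-value (upper-tail) = 0.02244
At α=0.05: p < α → reject H₀

reject H₀: yes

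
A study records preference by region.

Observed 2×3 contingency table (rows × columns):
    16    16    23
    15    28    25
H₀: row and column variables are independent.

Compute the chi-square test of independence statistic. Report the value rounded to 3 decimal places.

Row totals [55, 68], col totals [31, 44, 48], n=123
χ² = (16−13.86)²/13.86 + (16−19.67)²/19.67 + (23−21.46)²/21.46 + (15−17.14)²/17.14 + (28−24.33)²/24.33 + (25−26.54)²/26.54 = 2.0371
df = 2

test statistic = 2.037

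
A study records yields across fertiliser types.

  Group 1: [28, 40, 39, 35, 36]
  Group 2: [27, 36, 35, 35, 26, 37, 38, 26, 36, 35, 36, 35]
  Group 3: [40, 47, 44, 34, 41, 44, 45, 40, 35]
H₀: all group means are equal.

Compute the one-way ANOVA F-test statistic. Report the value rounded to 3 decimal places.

Group means [35.60, 33.50, 41.11], grand mean 36.538
SSB = Σnᵢ(x̄ᵢ−x̄)² = 303.373; SSW = ΣΣ(x−x̄ᵢ)² = 461.089
MSB = 303.373/2 = 151.6863; MSW = 461.089/23 = 20.0473
F = MSB/MSW = 7.5664
df = (2, 23)

test statistic = 7.566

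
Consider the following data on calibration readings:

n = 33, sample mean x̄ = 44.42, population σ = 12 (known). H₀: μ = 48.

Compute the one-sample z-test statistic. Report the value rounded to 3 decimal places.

SE = σ/√n = 12/√33 = 2.0889
z = (x̄−μ₀)/SE = (44.42−48)/2.0889 = -1.7138

test statistic = -1.714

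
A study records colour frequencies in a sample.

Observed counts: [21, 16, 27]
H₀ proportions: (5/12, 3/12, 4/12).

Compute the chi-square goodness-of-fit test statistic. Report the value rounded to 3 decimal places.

test statistic = 2.709

n = 64; E_i = n·p_i = [26.67, 16.00, 21.33]
χ² = (21−26.67)²/26.67 + (16−16.00)²/16.00 + (27−21.33)²/21.33 = 2.7094
df = 2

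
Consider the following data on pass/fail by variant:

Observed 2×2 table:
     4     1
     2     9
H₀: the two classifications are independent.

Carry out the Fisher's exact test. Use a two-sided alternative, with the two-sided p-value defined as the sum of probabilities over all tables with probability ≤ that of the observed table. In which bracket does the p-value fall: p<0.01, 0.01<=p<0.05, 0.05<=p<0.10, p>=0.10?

Margins: r₁=5, r₂=11, c₁=6, c₂=10, n=16
p_obs = C(5,4)·C(11,2)/C(16,6); sum pmf over tables with pmf ≤ p_obs
p-value (two-sided) = 0.03571
→ bracket: 0.01<=p<0.05

p-value bracket: 0.01<=p<0.05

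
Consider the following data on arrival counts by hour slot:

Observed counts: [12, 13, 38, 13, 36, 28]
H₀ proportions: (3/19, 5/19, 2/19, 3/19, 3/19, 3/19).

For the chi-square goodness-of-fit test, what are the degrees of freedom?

degrees of freedom = 5

df = k − 1 = 6 − 1 = 5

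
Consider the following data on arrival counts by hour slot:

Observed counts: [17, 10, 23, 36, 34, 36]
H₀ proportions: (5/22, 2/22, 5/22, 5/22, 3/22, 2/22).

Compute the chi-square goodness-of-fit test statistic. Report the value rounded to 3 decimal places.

test statistic = 56.403

n = 156; E_i = n·p_i = [35.45, 14.18, 35.45, 35.45, 21.27, 14.18]
χ² = (17−35.45)²/35.45 + (10−14.18)²/14.18 + (23−35.45)²/35.45 + (36−35.45)²/35.45 + (34−21.27)²/21.27 + (36−14.18)²/14.18 = 56.4034
df = 5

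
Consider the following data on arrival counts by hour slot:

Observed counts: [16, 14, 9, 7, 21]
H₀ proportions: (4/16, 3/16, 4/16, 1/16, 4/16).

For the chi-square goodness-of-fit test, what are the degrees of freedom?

df = k − 1 = 5 − 1 = 4

degrees of freedom = 4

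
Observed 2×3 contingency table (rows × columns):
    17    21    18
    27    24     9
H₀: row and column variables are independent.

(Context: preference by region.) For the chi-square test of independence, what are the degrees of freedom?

degrees of freedom = 2

df = (r−1)(c−1) = (2−1)·(3−1) = 2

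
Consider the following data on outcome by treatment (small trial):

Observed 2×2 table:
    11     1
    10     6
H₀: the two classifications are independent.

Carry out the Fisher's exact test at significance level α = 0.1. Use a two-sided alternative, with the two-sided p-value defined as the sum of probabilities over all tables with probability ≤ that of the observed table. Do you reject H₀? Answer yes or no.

Margins: r₁=12, r₂=16, c₁=21, c₂=7, n=28
p_obs = C(12,11)·C(16,10)/C(28,21); sum pmf over tables with pmf ≤ p_obs
p-value (two-sided) = 0.18424
At α=0.1: p ≥ α → fail to reject H₀

reject H₀: no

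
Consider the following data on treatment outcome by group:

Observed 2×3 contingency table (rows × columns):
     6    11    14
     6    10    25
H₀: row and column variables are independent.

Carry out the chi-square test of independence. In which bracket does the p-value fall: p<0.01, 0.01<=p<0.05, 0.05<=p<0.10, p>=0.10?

Row totals [31, 41], col totals [12, 21, 39], n=72
χ² = (6−5.17)²/5.17 + (11−9.04)²/9.04 + (14−16.79)²/16.79 + (6−6.83)²/6.83 + (10−11.96)²/11.96 + (25−22.21)²/22.21 = 1.7959
df = 2
p-value (upper-tail) = 0.40740
→ bracket: p>=0.10

p-value bracket: p>=0.10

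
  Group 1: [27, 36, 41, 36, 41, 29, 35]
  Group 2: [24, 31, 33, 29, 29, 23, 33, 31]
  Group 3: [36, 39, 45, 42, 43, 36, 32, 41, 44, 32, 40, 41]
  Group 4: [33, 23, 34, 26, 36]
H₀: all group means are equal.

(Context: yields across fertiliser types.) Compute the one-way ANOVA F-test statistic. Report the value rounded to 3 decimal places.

Group means [35.00, 29.12, 39.25, 30.40], grand mean 34.406
SSB = Σnᵢ(x̄ᵢ−x̄)² = 587.394; SSW = ΣΣ(x−x̄ᵢ)² = 610.325
MSB = 587.394/3 = 195.7979; MSW = 610.325/28 = 21.7973
F = MSB/MSW = 8.9827
df = (3, 28)

test statistic = 8.983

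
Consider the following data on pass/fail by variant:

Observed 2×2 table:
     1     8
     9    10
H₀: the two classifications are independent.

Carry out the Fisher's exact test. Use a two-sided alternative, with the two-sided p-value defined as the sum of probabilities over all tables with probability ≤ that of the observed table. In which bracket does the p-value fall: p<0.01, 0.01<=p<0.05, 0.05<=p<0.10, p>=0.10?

p-value bracket: 0.05<=p<0.10

Margins: r₁=9, r₂=19, c₁=10, c₂=18, n=28
p_obs = C(9,1)·C(19,9)/C(28,10); sum pmf over tables with pmf ≤ p_obs
p-value (two-sided) = 0.09798
→ bracket: 0.05<=p<0.10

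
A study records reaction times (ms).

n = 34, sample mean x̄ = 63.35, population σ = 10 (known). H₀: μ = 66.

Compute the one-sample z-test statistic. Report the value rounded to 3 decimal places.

SE = σ/√n = 10/√34 = 1.7150
z = (x̄−μ₀)/SE = (63.35−66)/1.7150 = -1.5452

test statistic = -1.545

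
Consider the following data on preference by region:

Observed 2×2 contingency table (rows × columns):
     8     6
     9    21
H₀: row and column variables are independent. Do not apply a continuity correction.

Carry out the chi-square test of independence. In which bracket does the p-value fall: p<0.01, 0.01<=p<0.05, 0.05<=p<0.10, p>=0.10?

Row totals [14, 30], col totals [17, 27], n=44
χ² = (8−5.41)²/5.41 + (6−8.59)²/8.59 + (9−11.59)²/11.59 + (21−18.41)²/18.41 = 2.9662
df = 1
p-value (upper-tail) = 0.08502
→ bracket: 0.05<=p<0.10

p-value bracket: 0.05<=p<0.10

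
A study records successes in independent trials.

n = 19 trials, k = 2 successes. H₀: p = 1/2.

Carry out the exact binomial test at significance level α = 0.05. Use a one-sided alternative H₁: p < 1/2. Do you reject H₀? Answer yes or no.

reject H₀: yes

Exact binomial: n=19, k=2, p₀=1/2=0.5000
P(X≤2) from Σ C(n,i)·p₀^i·(1−p₀)^(n−i)
p-value (one-sided, H₁ less) = 0.00036
At α=0.05: p < α → reject H₀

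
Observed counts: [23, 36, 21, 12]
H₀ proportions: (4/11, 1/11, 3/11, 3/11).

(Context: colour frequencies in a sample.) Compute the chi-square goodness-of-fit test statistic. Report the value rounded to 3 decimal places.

test statistic = 102.084

n = 92; E_i = n·p_i = [33.45, 8.36, 25.09, 25.09]
χ² = (23−33.45)²/33.45 + (36−8.36)²/8.36 + (21−25.09)²/25.09 + (12−25.09)²/25.09 = 102.0842
df = 3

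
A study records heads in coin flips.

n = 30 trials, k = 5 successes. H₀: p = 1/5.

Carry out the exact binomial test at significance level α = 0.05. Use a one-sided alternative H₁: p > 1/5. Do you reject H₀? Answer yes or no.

reject H₀: no

Exact binomial: n=30, k=5, p₀=1/5=0.2000
P(X≥5) from Σ C(n,i)·p₀^i·(1−p₀)^(n−i)
p-value (one-sided, H₁ greater) = 0.74477
At α=0.05: p ≥ α → fail to reject H₀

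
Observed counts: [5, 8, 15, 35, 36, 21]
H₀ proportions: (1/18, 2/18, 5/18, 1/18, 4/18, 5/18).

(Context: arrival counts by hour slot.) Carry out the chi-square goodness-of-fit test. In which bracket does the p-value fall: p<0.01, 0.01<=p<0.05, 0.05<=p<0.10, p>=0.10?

p-value bracket: p<0.01

n = 120; E_i = n·p_i = [6.67, 13.33, 33.33, 6.67, 26.67, 33.33]
χ² = (5−6.67)²/6.67 + (8−13.33)²/13.33 + (15−33.33)²/33.33 + (35−6.67)²/6.67 + (36−26.67)²/26.67 + (21−33.33)²/33.33 = 140.8800
df = 5
p-value (upper-tail) = 0.00000
→ bracket: p<0.01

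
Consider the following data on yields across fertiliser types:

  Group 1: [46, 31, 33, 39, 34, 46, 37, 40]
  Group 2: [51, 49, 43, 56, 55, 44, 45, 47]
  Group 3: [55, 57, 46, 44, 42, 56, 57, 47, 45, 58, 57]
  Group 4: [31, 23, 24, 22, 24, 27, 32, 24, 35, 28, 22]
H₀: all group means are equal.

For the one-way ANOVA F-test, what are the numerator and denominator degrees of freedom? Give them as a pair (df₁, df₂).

degrees of freedom = [3, 34]

k = 4 groups, N = 38 total
df = (k−1, N−k) = (4−1, 38−4) = (3, 34)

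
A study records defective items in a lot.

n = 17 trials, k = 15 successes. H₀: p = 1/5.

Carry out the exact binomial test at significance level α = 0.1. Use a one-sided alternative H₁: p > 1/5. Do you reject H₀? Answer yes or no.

reject H₀: yes

Exact binomial: n=17, k=15, p₀=1/5=0.2000
P(X≥15) from Σ C(n,i)·p₀^i·(1−p₀)^(n−i)
p-value (one-sided, H₁ greater) = 0.00000
At α=0.1: p < α → reject H₀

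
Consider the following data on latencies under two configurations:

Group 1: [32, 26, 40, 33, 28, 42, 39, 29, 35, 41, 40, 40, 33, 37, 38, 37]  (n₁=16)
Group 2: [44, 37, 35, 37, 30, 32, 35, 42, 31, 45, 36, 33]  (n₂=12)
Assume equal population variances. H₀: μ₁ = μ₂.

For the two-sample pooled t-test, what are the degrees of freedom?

degrees of freedom = 26

df = n₁ + n₂ − 2 = 16 + 12 − 2 = 26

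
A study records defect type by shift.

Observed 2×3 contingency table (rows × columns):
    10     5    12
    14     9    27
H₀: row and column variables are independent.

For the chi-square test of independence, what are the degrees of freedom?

df = (r−1)(c−1) = (2−1)·(3−1) = 2

degrees of freedom = 2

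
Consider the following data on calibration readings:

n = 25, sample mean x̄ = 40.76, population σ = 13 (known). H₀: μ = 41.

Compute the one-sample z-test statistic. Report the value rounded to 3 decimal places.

test statistic = -0.092

SE = σ/√n = 13/√25 = 2.6000
z = (x̄−μ₀)/SE = (40.76−41)/2.6000 = -0.0923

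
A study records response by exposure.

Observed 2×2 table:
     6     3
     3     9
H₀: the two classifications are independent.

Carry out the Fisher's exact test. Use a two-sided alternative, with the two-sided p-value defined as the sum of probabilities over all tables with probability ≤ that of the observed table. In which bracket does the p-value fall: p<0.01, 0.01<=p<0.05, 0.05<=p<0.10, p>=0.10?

p-value bracket: 0.05<=p<0.10

Margins: r₁=9, r₂=12, c₁=9, c₂=12, n=21
p_obs = C(9,6)·C(12,3)/C(21,9); sum pmf over tables with pmf ≤ p_obs
p-value (two-sided) = 0.08723
→ bracket: 0.05<=p<0.10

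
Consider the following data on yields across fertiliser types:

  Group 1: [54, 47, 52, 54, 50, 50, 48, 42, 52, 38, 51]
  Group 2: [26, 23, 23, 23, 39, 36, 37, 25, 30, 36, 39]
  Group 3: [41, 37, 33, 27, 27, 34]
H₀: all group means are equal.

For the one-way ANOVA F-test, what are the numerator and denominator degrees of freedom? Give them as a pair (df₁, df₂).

k = 3 groups, N = 28 total
df = (k−1, N−k) = (3−1, 28−3) = (2, 25)

degrees of freedom = [2, 25]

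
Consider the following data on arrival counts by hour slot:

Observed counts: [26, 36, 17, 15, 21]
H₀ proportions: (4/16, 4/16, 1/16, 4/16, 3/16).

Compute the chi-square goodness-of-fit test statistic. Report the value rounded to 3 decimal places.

n = 115; E_i = n·p_i = [28.75, 28.75, 7.19, 28.75, 21.56]
χ² = (26−28.75)²/28.75 + (36−28.75)²/28.75 + (17−7.19)²/7.19 + (15−28.75)²/28.75 + (21−21.56)²/21.56 = 22.0783
df = 4

test statistic = 22.078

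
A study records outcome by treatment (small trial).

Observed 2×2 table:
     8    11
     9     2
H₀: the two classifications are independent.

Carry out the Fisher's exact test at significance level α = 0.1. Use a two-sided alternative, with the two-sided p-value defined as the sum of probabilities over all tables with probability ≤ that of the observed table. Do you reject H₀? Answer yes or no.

reject H₀: yes

Margins: r₁=19, r₂=11, c₁=17, c₂=13, n=30
p_obs = C(19,8)·C(11,9)/C(30,17); sum pmf over tables with pmf ≤ p_obs
p-value (two-sided) = 0.05746
At α=0.1: p < α → reject H₀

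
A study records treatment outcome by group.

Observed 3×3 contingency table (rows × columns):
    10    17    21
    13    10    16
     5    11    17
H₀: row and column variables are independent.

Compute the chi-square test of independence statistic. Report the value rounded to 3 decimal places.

test statistic = 3.901

Row totals [48, 39, 33], col totals [28, 38, 54], n=120
χ² = (10−11.20)²/11.20 + (17−15.20)²/15.20 + (21−21.60)²/21.60 + (13−9.10)²/9.10 + (10−12.35)²/12.35 + (16−17.55)²/17.55 + (5−7.70)²/7.70 + (11−10.45)²/10.45 + (17−14.85)²/14.85 = 3.9009
df = 4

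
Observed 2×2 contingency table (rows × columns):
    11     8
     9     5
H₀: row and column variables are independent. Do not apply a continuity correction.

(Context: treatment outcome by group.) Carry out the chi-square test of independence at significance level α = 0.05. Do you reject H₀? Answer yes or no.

reject H₀: no

Row totals [19, 14], col totals [20, 13], n=33
χ² = (11−11.52)²/11.52 + (8−7.48)²/7.48 + (9−8.48)²/8.48 + (5−5.52)²/5.52 = 0.1379
df = 1
p-value (upper-tail) = 0.71038
At α=0.05: p ≥ α → fail to reject H₀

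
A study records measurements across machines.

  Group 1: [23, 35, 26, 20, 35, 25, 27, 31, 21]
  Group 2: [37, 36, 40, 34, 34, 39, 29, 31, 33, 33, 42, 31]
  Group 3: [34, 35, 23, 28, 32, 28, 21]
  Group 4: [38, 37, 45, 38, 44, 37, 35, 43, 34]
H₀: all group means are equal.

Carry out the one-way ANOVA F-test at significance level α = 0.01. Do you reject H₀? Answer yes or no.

reject H₀: yes

Group means [27.00, 34.92, 28.71, 39.00], grand mean 32.811
SSB = Σnᵢ(x̄ᵢ−x̄)² = 819.330; SSW = ΣΣ(x−x̄ᵢ)² = 722.345
MSB = 819.330/3 = 273.1101; MSW = 722.345/33 = 21.8892
F = MSB/MSW = 12.4769
df = (3, 33)
p-value (upper-tail) = 0.00001
At α=0.01: p < α → reject H₀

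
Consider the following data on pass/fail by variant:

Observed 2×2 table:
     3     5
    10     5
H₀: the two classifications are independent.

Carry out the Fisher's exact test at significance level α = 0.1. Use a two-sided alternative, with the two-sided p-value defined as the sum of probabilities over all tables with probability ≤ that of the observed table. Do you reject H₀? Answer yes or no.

Margins: r₁=8, r₂=15, c₁=13, c₂=10, n=23
p_obs = C(8,3)·C(15,10)/C(23,13); sum pmf over tables with pmf ≤ p_obs
p-value (two-sided) = 0.22129
At α=0.1: p ≥ α → fail to reject H₀

reject H₀: no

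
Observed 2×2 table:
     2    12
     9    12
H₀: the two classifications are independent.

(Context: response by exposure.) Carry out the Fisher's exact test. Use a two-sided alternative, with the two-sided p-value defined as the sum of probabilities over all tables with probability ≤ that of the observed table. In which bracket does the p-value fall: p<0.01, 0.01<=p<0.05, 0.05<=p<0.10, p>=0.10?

p-value bracket: p>=0.10

Margins: r₁=14, r₂=21, c₁=11, c₂=24, n=35
p_obs = C(14,2)·C(21,9)/C(35,11); sum pmf over tables with pmf ≤ p_obs
p-value (two-sided) = 0.13665
→ bracket: p>=0.10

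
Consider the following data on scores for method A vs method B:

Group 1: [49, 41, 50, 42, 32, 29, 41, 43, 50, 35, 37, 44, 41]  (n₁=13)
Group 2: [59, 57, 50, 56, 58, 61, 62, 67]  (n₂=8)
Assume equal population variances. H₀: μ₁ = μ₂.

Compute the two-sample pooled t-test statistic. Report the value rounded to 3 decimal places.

test statistic = -6.534

x̄₁=41.077, s₁=6.563, n₁=13
x̄₂=58.750, s₂=4.950, n₂=8
s_p² = [12·6.563² + 7·4.950²]/19 = 36.2328
SE = √(s_p²·(1/13+1/8)) = 2.7049
t = (41.077−58.750)/2.7049 = -6.5338
df = 19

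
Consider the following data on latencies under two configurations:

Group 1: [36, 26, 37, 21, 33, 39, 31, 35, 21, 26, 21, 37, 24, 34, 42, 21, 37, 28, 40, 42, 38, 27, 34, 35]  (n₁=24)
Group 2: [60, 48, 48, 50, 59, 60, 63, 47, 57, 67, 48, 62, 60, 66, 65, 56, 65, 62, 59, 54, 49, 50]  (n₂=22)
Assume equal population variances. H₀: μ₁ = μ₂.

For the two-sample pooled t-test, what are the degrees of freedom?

df = n₁ + n₂ − 2 = 24 + 22 − 2 = 44

degrees of freedom = 44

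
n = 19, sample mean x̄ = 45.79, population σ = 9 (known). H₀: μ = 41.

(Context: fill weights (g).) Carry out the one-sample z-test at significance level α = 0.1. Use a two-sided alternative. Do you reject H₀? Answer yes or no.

reject H₀: yes

SE = σ/√n = 9/√19 = 2.0647
z = (x̄−μ₀)/SE = (45.79−41)/2.0647 = 2.3199
p-value (two-sided) = 0.02035
At α=0.1: p < α → reject H₀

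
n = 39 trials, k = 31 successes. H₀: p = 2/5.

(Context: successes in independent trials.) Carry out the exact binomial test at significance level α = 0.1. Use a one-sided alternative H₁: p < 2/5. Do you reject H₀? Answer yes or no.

reject H₀: no

Exact binomial: n=39, k=31, p₀=2/5=0.4000
P(X≤31) from Σ C(n,i)·p₀^i·(1−p₀)^(n−i)
p-value (one-sided, H₁ less) = 1.00000
At α=0.1: p ≥ α → fail to reject H₀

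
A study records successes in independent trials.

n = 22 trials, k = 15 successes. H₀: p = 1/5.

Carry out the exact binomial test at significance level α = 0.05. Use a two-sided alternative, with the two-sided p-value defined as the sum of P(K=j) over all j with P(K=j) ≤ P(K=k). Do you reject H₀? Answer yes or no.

Exact binomial: n=22, k=15, p₀=1/5=0.2000
P(X=j) = C(n,j)·p₀^j·(1−p₀)^(n−j); p = Σ P(X=j) over j with P(X=j) ≤ P(X=15)
p-value (two-sided) = 0.00000
At α=0.05: p < α → reject H₀

reject H₀: yes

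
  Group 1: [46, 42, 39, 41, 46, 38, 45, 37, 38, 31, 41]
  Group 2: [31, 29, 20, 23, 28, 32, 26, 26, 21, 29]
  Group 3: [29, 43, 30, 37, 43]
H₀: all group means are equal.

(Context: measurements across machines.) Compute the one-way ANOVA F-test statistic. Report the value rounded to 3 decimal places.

test statistic = 22.276

Group means [40.36, 26.50, 36.40], grand mean 34.269
SSB = Σnᵢ(x̄ᵢ−x̄)² = 1034.870; SSW = ΣΣ(x−x̄ᵢ)² = 534.245
MSB = 1034.870/2 = 517.4350; MSW = 534.245/23 = 23.2281
F = MSB/MSW = 22.2763
df = (2, 23)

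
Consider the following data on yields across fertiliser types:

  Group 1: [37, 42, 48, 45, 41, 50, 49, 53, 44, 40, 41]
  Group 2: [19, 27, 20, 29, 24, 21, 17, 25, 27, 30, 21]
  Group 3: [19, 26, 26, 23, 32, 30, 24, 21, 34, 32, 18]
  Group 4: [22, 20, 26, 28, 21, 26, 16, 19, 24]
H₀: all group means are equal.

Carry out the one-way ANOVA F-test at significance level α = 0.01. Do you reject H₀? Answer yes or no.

Group means [44.55, 23.64, 25.91, 22.44], grand mean 29.452
SSB = Σnᵢ(x̄ᵢ−x̄)² = 3458.001; SSW = ΣΣ(x−x̄ᵢ)² = 852.404
MSB = 3458.001/3 = 1152.6669; MSW = 852.404/38 = 22.4317
F = MSB/MSW = 51.3857
df = (3, 38)
p-value (upper-tail) = 0.00000
At α=0.01: p < α → reject H₀

reject H₀: yes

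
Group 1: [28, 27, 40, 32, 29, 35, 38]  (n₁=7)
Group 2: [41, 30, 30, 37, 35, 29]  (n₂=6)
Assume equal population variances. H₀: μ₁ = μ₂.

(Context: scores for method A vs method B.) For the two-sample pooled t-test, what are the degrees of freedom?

degrees of freedom = 11

df = n₁ + n₂ − 2 = 7 + 6 − 2 = 11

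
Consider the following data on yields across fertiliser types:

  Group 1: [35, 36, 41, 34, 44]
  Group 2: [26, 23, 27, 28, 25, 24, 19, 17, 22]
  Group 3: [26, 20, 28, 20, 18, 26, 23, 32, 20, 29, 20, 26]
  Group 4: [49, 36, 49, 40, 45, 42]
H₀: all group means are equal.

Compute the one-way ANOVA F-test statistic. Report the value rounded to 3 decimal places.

Group means [38.00, 23.44, 24.00, 43.50], grand mean 29.688
SSB = Σnᵢ(x̄ᵢ−x̄)² = 2229.153; SSW = ΣΣ(x−x̄ᵢ)² = 531.722
MSB = 2229.153/3 = 743.0509; MSW = 531.722/28 = 18.9901
F = MSB/MSW = 39.1284
df = (3, 28)

test statistic = 39.128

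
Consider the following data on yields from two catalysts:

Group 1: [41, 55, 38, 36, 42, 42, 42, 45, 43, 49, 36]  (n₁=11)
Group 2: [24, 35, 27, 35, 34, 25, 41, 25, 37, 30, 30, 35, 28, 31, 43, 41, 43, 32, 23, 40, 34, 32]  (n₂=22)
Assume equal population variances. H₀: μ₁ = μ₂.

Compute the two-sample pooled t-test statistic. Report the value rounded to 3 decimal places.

x̄₁=42.636, s₁=5.591, n₁=11
x̄₂=32.955, s₂=6.176, n₂=22
s_p² = [10·5.591² + 21·6.176²]/31 = 35.9194
SE = √(s_p²·(1/11+1/22)) = 2.2132
t = (42.636−32.955)/2.2132 = 4.3747
df = 31

test statistic = 4.375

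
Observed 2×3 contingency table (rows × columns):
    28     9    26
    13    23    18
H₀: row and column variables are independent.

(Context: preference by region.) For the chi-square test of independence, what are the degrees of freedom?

degrees of freedom = 2

df = (r−1)(c−1) = (2−1)·(3−1) = 2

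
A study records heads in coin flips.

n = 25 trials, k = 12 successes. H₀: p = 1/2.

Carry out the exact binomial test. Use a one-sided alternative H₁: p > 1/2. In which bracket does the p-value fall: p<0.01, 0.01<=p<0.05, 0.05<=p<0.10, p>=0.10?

p-value bracket: p>=0.10

Exact binomial: n=25, k=12, p₀=1/2=0.5000
P(X≥12) from Σ C(n,i)·p₀^i·(1−p₀)^(n−i)
p-value (one-sided, H₁ greater) = 0.65498
→ bracket: p>=0.10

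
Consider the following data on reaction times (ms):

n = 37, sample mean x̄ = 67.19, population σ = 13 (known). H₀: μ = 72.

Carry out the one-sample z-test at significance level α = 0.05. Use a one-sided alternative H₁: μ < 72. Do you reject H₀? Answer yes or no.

reject H₀: yes

SE = σ/√n = 13/√37 = 2.1372
z = (x̄−μ₀)/SE = (67.19−72)/2.1372 = -2.2506
p-value (one-sided, H₁ less) = 0.01220
At α=0.05: p < α → reject H₀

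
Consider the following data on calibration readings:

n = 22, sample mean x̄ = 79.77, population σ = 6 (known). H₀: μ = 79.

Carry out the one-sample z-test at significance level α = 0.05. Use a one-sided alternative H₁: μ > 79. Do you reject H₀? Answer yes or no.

reject H₀: no

SE = σ/√n = 6/√22 = 1.2792
z = (x̄−μ₀)/SE = (79.77−79)/1.2792 = 0.6019
p-value (one-sided, H₁ greater) = 0.27361
At α=0.05: p ≥ α → fail to reject H₀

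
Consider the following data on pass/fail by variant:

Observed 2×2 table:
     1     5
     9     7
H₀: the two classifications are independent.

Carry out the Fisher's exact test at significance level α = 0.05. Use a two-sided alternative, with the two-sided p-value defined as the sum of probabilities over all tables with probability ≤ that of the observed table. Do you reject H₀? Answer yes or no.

reject H₀: no

Margins: r₁=6, r₂=16, c₁=10, c₂=12, n=22
p_obs = C(6,1)·C(16,9)/C(22,10); sum pmf over tables with pmf ≤ p_obs
p-value (two-sided) = 0.16188
At α=0.05: p ≥ α → fail to reject H₀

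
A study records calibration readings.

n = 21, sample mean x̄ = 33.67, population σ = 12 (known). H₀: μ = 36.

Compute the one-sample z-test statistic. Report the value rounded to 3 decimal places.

test statistic = -0.890

SE = σ/√n = 12/√21 = 2.6186
z = (x̄−μ₀)/SE = (33.67−36)/2.6186 = -0.8898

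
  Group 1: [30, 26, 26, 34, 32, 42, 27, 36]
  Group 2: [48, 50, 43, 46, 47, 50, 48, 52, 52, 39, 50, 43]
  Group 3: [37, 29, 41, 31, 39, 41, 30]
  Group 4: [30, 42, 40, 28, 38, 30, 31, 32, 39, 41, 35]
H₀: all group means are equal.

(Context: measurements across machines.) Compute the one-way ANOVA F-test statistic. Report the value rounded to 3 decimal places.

Group means [31.62, 47.33, 35.43, 35.09], grand mean 38.289
SSB = Σnᵢ(x̄ᵢ−x̄)² = 1506.651; SSW = ΣΣ(x−x̄ᵢ)² = 821.165
MSB = 1506.651/3 = 502.2169; MSW = 821.165/34 = 24.1519
F = MSB/MSW = 20.7941
df = (3, 34)

test statistic = 20.794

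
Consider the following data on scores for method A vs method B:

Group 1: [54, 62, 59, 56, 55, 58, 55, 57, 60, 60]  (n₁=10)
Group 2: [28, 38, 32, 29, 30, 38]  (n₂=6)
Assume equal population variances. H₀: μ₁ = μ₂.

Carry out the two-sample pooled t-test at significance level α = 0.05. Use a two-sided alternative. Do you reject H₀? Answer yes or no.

reject H₀: yes

x̄₁=57.600, s₁=2.633, n₁=10
x̄₂=32.500, s₂=4.461, n₂=6
s_p² = [9·2.633² + 5·4.461²]/14 = 11.5643
SE = √(s_p²·(1/10+1/6)) = 1.7561
t = (57.600−32.500)/1.7561 = 14.2932
df = 14
p-value (two-sided) = 0.00000
At α=0.05: p < α → reject H₀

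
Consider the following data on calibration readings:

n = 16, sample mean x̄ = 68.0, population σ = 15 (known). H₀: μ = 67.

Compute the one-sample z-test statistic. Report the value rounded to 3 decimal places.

SE = σ/√n = 15/√16 = 3.7500
z = (x̄−μ₀)/SE = (68.0−67)/3.7500 = 0.2667

test statistic = 0.267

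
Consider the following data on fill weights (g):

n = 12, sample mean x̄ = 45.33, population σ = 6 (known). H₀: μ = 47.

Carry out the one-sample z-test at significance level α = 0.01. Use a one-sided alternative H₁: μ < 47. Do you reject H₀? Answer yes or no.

reject H₀: no

SE = σ/√n = 6/√12 = 1.7321
z = (x̄−μ₀)/SE = (45.33−47)/1.7321 = -0.9642
p-value (one-sided, H₁ less) = 0.16748
At α=0.01: p ≥ α → fail to reject H₀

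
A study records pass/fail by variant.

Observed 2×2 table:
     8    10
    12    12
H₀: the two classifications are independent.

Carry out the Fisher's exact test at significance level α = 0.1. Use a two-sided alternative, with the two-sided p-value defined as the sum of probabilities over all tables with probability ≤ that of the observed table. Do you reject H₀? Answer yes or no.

reject H₀: no

Margins: r₁=18, r₂=24, c₁=20, c₂=22, n=42
p_obs = C(18,8)·C(24,12)/C(42,20); sum pmf over tables with pmf ≤ p_obs
p-value (two-sided) = 0.76379
At α=0.1: p ≥ α → fail to reject H₀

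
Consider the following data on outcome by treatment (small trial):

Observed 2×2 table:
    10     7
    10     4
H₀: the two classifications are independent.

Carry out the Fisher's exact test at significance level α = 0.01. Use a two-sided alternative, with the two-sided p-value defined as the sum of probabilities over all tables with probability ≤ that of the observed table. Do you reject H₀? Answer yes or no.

reject H₀: no

Margins: r₁=17, r₂=14, c₁=20, c₂=11, n=31
p_obs = C(17,10)·C(14,10)/C(31,20); sum pmf over tables with pmf ≤ p_obs
p-value (two-sided) = 0.70738
At α=0.01: p ≥ α → fail to reject H₀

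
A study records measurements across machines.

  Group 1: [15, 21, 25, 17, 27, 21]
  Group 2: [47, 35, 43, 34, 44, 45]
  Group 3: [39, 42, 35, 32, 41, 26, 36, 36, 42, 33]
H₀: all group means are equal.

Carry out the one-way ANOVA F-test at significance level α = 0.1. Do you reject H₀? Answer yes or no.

reject H₀: yes

Group means [21.00, 41.33, 36.20], grand mean 33.455
SSB = Σnᵢ(x̄ᵢ−x̄)² = 1378.521; SSW = ΣΣ(x−x̄ᵢ)² = 484.933
MSB = 1378.521/2 = 689.2606; MSW = 484.933/19 = 25.5228
F = MSB/MSW = 27.0057
df = (2, 19)
p-value (upper-tail) = 0.00000
At α=0.1: p < α → reject H₀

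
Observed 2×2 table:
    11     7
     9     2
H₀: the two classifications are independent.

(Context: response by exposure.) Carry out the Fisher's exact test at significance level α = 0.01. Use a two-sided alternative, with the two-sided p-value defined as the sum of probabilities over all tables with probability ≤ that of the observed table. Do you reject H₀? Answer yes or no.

Margins: r₁=18, r₂=11, c₁=20, c₂=9, n=29
p_obs = C(18,11)·C(11,9)/C(29,20); sum pmf over tables with pmf ≤ p_obs
p-value (two-sided) = 0.41183
At α=0.01: p ≥ α → fail to reject H₀

reject H₀: no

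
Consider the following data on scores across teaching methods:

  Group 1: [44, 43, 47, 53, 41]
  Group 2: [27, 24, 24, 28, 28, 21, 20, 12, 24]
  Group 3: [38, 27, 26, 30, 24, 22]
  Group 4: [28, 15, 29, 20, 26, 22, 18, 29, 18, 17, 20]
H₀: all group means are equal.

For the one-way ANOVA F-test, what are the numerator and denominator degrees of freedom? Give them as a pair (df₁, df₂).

k = 4 groups, N = 31 total
df = (k−1, N−k) = (4−1, 31−4) = (3, 27)

degrees of freedom = [3, 27]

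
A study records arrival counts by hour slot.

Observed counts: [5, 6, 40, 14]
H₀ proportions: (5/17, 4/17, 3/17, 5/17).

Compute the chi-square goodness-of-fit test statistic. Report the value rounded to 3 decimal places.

n = 65; E_i = n·p_i = [19.12, 15.29, 11.47, 19.12]
χ² = (5−19.12)²/19.12 + (6−15.29)²/15.29 + (40−11.47)²/11.47 + (14−19.12)²/19.12 = 88.4010
df = 3

test statistic = 88.401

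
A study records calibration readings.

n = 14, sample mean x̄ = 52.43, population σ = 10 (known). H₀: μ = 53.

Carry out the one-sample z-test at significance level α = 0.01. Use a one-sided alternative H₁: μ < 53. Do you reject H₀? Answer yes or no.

SE = σ/√n = 10/√14 = 2.6726
z = (x̄−μ₀)/SE = (52.43−53)/2.6726 = -0.2133
p-value (one-sided, H₁ less) = 0.41556
At α=0.01: p ≥ α → fail to reject H₀

reject H₀: no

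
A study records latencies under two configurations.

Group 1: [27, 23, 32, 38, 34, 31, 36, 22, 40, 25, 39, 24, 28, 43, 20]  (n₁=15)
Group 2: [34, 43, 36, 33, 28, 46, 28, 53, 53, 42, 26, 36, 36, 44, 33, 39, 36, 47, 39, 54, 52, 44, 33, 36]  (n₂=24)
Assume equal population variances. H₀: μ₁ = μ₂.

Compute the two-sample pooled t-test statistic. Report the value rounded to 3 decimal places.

test statistic = -3.399

x̄₁=30.800, s₁=7.311, n₁=15
x̄₂=39.625, s₂=8.219, n₂=24
s_p² = [14·7.311² + 23·8.219²]/37 = 62.2169
SE = √(s_p²·(1/15+1/24)) = 2.5962
t = (30.800−39.625)/2.5962 = -3.3992
df = 37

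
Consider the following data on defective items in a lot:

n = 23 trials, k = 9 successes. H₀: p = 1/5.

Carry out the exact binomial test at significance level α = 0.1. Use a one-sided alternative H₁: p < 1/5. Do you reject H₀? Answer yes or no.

Exact binomial: n=23, k=9, p₀=1/5=0.2000
P(X≤9) from Σ C(n,i)·p₀^i·(1−p₀)^(n−i)
p-value (one-sided, H₁ less) = 0.99106
At α=0.1: p ≥ α → fail to reject H₀

reject H₀: no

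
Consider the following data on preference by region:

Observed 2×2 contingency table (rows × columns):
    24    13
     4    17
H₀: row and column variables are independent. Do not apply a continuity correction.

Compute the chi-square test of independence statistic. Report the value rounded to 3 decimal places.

Row totals [37, 21], col totals [28, 30], n=58
χ² = (24−17.86)²/17.86 + (13−19.14)²/19.14 + (4−10.14)²/10.14 + (17−10.86)²/10.86 = 11.2623
df = 1

test statistic = 11.262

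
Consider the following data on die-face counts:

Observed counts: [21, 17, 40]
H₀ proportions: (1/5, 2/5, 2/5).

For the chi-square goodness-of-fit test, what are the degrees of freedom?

df = k − 1 = 3 − 1 = 2

degrees of freedom = 2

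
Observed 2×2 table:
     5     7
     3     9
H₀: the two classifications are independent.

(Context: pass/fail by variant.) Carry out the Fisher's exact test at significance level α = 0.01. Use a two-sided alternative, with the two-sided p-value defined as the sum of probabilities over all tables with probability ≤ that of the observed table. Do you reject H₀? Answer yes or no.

Margins: r₁=12, r₂=12, c₁=8, c₂=16, n=24
p_obs = C(12,5)·C(12,3)/C(24,8); sum pmf over tables with pmf ≤ p_obs
p-value (two-sided) = 0.66685
At α=0.01: p ≥ α → fail to reject H₀

reject H₀: no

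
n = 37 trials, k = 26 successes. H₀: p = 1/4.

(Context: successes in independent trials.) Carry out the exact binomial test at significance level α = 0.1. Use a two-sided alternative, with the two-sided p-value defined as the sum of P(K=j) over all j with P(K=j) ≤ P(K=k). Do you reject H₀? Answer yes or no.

Exact binomial: n=37, k=26, p₀=1/4=0.2500
P(X=j) = C(n,j)·p₀^j·(1−p₀)^(n−j); p = Σ P(X=j) over j with P(X=j) ≤ P(X=26)
p-value (two-sided) = 0.00000
At α=0.1: p < α → reject H₀

reject H₀: yes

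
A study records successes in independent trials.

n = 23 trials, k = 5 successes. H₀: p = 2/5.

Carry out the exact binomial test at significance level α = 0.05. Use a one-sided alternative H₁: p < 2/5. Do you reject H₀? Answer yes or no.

Exact binomial: n=23, k=5, p₀=2/5=0.4000
P(X≤5) from Σ C(n,i)·p₀^i·(1−p₀)^(n−i)
p-value (one-sided, H₁ less) = 0.05397
At α=0.05: p ≥ α → fail to reject H₀

reject H₀: no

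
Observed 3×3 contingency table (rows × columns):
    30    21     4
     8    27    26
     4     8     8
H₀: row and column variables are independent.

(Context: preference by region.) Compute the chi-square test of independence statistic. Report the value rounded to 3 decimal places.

test statistic = 31.398

Row totals [55, 61, 20], col totals [42, 56, 38], n=136
χ² = (30−16.99)²/16.99 + (21−22.65)²/22.65 + (4−15.37)²/15.37 + (8−18.84)²/18.84 + (27−25.12)²/25.12 + (26−17.04)²/17.04 + (4−6.18)²/6.18 + (8−8.24)²/8.24 + (8−5.59)²/5.59 = 31.3980
df = 4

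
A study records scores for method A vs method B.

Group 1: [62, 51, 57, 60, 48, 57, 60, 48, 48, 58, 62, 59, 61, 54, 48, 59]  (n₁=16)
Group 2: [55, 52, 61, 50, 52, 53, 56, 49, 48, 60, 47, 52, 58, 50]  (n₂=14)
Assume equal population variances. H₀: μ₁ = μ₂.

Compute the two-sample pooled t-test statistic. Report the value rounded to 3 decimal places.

x̄₁=55.750, s₁=5.398, n₁=16
x̄₂=53.071, s₂=4.376, n₂=14
s_p² = [15·5.398² + 13·4.376²]/28 = 24.4974
SE = √(s_p²·(1/16+1/14)) = 1.8113
t = (55.750−53.071)/1.8113 = 1.4788
df = 28

test statistic = 1.479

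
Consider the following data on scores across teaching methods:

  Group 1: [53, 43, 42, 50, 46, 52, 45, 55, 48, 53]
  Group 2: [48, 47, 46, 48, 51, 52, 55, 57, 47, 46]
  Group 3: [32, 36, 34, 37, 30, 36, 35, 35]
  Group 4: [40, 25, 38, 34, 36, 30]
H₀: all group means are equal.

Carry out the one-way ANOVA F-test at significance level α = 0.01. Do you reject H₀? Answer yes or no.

reject H₀: yes

Group means [48.70, 49.70, 34.38, 33.83], grand mean 43.000
SSB = Σnᵢ(x̄ᵢ−x̄)² = 1873.092; SSW = ΣΣ(x−x̄ᵢ)² = 514.908
MSB = 1873.092/3 = 624.3639; MSW = 514.908/30 = 17.1636
F = MSB/MSW = 36.3772
df = (3, 30)
p-value (upper-tail) = 0.00000
At α=0.01: p < α → reject H₀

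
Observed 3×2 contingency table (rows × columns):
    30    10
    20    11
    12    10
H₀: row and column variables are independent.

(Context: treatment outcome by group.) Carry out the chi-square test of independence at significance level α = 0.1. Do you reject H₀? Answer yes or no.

Row totals [40, 31, 22], col totals [62, 31], n=93
χ² = (30−26.67)²/26.67 + (10−13.33)²/13.33 + (20−20.67)²/20.67 + (11−10.33)²/10.33 + (12−14.67)²/14.67 + (10−7.33)²/7.33 = 2.7691
df = 2
p-value (upper-tail) = 0.25044
At α=0.1: p ≥ α → fail to reject H₀

reject H₀: no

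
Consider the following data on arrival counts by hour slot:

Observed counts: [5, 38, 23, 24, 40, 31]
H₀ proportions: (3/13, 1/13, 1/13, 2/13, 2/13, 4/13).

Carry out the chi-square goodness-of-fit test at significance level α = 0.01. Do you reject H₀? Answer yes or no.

reject H₀: yes

n = 161; E_i = n·p_i = [37.15, 12.38, 12.38, 24.77, 24.77, 49.54]
χ² = (5−37.15)²/37.15 + (38−12.38)²/12.38 + (23−12.38)²/12.38 + (24−24.77)²/24.77 + (40−24.77)²/24.77 + (31−49.54)²/49.54 = 106.2334
df = 5
p-value (upper-tail) = 0.00000
At α=0.01: p < α → reject H₀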